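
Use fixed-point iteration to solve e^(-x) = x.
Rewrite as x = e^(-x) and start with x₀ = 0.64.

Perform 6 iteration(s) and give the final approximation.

Equation: e^(-x) = x
Fixed-point form: x = e^(-x)
x₀ = 0.64

x_1 = g(0.640000) = 0.527292
x_2 = g(0.527292) = 0.590201
x_3 = g(0.590201) = 0.554216
x_4 = g(0.554216) = 0.574523
x_5 = g(0.574523) = 0.562974
x_6 = g(0.562974) = 0.569513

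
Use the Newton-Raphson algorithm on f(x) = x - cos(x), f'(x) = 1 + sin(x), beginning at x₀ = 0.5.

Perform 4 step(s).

f(x) = x - cos(x)
f'(x) = 1 + sin(x)
x₀ = 0.5

Newton-Raphson formula: x_{n+1} = x_n - f(x_n)/f'(x_n)

Iteration 1:
  f(0.500000) = -0.377583
  f'(0.500000) = 1.479426
  x_1 = 0.500000 - (-0.377583)/1.479426 = 0.755222
Iteration 2:
  f(0.755222) = 0.027103
  f'(0.755222) = 1.685451
  x_2 = 0.755222 - 0.027103/1.685451 = 0.739142
Iteration 3:
  f(0.739142) = 0.000095
  f'(0.739142) = 1.673654
  x_3 = 0.739142 - 0.000095/1.673654 = 0.739085
Iteration 4:
  f(0.739085) = 0.000000
  f'(0.739085) = 1.673612
  x_4 = 0.739085 - 0.000000/1.673612 = 0.739085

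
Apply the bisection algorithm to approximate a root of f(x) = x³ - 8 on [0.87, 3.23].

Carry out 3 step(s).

f(x) = x³ - 8
Initial interval: [0.87, 3.23]

Iteration 1:
  c_1 = (0.870000 + 3.230000)/2 = 2.050000
  f(c_1) = f(2.050000) = 0.615125
  f(a) × f(c) < 0, new interval: [0.870000, 2.050000]
Iteration 2:
  c_2 = (0.870000 + 2.050000)/2 = 1.460000
  f(c_2) = f(1.460000) = -4.887864
  f(a) × f(c) ≥ 0, new interval: [1.460000, 2.050000]
Iteration 3:
  c_3 = (1.460000 + 2.050000)/2 = 1.755000
  f(c_3) = f(1.755000) = -2.594556
  f(a) × f(c) ≥ 0, new interval: [1.755000, 2.050000]

After 3 iteration(s), the approximation is c_3 = 1.755000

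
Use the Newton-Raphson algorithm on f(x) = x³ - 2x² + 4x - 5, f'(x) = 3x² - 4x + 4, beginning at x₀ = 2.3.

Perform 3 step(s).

f(x) = x³ - 2x² + 4x - 5
f'(x) = 3x² - 4x + 4
x₀ = 2.3

Newton-Raphson formula: x_{n+1} = x_n - f(x_n)/f'(x_n)

Iteration 1:
  f(2.300000) = 5.787000
  f'(2.300000) = 10.670000
  x_1 = 2.300000 - 5.787000/10.670000 = 1.757638
Iteration 2:
  f(1.757638) = 1.281827
  f'(1.757638) = 6.237324
  x_2 = 1.757638 - 1.281827/6.237324 = 1.552129
Iteration 3:
  f(1.552129) = 0.129549
  f'(1.552129) = 5.018798
  x_3 = 1.552129 - 0.129549/5.018798 = 1.526316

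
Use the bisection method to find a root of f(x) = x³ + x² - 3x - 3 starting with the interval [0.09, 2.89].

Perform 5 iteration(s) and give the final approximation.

f(x) = x³ + x² - 3x - 3
Initial interval: [0.09, 2.89]

Iteration 1:
  c_1 = (0.090000 + 2.890000)/2 = 1.490000
  f(c_1) = f(1.490000) = -1.941951
  f(a) × f(c) ≥ 0, new interval: [1.490000, 2.890000]
Iteration 2:
  c_2 = (1.490000 + 2.890000)/2 = 2.190000
  f(c_2) = f(2.190000) = 5.729559
  f(a) × f(c) < 0, new interval: [1.490000, 2.190000]
Iteration 3:
  c_3 = (1.490000 + 2.190000)/2 = 1.840000
  f(c_3) = f(1.840000) = 1.095104
  f(a) × f(c) < 0, new interval: [1.490000, 1.840000]
Iteration 4:
  c_4 = (1.490000 + 1.840000)/2 = 1.665000
  f(c_4) = f(1.665000) = -0.607020
  f(a) × f(c) ≥ 0, new interval: [1.665000, 1.840000]
Iteration 5:
  c_5 = (1.665000 + 1.840000)/2 = 1.752500
  f(c_5) = f(1.752500) = 0.196133
  f(a) × f(c) < 0, new interval: [1.665000, 1.752500]

After 5 iteration(s), the approximation is c_5 = 1.752500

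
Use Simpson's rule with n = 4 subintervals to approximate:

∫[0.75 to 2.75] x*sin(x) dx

f(x) = x*sin(x)
a = 0.75, b = 2.75, n = 4
h = (b - a)/n = 0.500000

Simpson's rule: (h/3)[f(x₀) + 4f(x₁) + 2f(x₂) + ... + f(xₙ)]

x_0 = 0.7500, f(x_0) = 0.511229, coefficient = 1
x_1 = 1.2500, f(x_1) = 1.186231, coefficient = 4
x_2 = 1.7500, f(x_2) = 1.721975, coefficient = 2
x_3 = 2.2500, f(x_3) = 1.750665, coefficient = 4
x_4 = 2.7500, f(x_4) = 1.049568, coefficient = 1

I ≈ (0.500000/3) × 16.752329 = 2.792055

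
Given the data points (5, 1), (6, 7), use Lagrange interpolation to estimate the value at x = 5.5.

Lagrange interpolation formula:
P(x) = Σ yᵢ × Lᵢ(x)
where Lᵢ(x) = Π_{j≠i} (x - xⱼ)/(xᵢ - xⱼ)

L_0(5.5) = (5.5 - 6)/(5 - 6) = 0.500000
L_1(5.5) = (5.5 - 5)/(6 - 5) = 0.500000

P(5.5) = 1×L_0(5.5) + 7×L_1(5.5)
P(5.5) = 4.000000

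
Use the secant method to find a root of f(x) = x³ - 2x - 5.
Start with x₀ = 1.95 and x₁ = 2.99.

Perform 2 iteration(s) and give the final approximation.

f(x) = x³ - 2x - 5
x₀ = 1.95, x₁ = 2.99

Secant formula: x_{n+1} = x_n - f(x_n)(x_n - x_{n-1})/(f(x_n) - f(x_{n-1}))

Iteration 1:
  f(1.950000) = -1.485125
  f(2.990000) = 15.750899
  x_2 = 2.990000 - 15.750899×(2.990000 - 1.950000)/(15.750899 - (-1.485125))
       = 2.039611
Iteration 2:
  f(2.990000) = 15.750899
  f(2.039611) = -0.594418
  x_3 = 2.039611 - (-0.594418)×(2.039611 - 2.990000)/(-0.594418 - 15.750899)
       = 2.074173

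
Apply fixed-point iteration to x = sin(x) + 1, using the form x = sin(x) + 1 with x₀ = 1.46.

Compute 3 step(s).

Equation: x = sin(x) + 1
Fixed-point form: x = sin(x) + 1
x₀ = 1.46

x_1 = g(1.460000) = 1.993868
x_2 = g(1.993868) = 1.911832
x_3 = g(1.911832) = 1.942409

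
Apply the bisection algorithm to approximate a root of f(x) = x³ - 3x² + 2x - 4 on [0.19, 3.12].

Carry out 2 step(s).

f(x) = x³ - 3x² + 2x - 4
Initial interval: [0.19, 3.12]

Iteration 1:
  c_1 = (0.190000 + 3.120000)/2 = 1.655000
  f(c_1) = f(1.655000) = -4.373989
  f(a) × f(c) ≥ 0, new interval: [1.655000, 3.120000]
Iteration 2:
  c_2 = (1.655000 + 3.120000)/2 = 2.387500
  f(c_2) = f(2.387500) = -2.716346
  f(a) × f(c) ≥ 0, new interval: [2.387500, 3.120000]

After 2 iteration(s), the approximation is c_2 = 2.387500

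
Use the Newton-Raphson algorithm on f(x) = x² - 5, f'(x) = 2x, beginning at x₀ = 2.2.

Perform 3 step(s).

f(x) = x² - 5
f'(x) = 2x
x₀ = 2.2

Newton-Raphson formula: x_{n+1} = x_n - f(x_n)/f'(x_n)

Iteration 1:
  f(2.200000) = -0.160000
  f'(2.200000) = 4.400000
  x_1 = 2.200000 - (-0.160000)/4.400000 = 2.236364
Iteration 2:
  f(2.236364) = 0.001322
  f'(2.236364) = 4.472727
  x_2 = 2.236364 - 0.001322/4.472727 = 2.236068
Iteration 3:
  f(2.236068) = 0.000000
  f'(2.236068) = 4.472136
  x_3 = 2.236068 - 0.000000/4.472136 = 2.236068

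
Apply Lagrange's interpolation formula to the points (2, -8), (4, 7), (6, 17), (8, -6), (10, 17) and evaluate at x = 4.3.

Lagrange interpolation formula:
P(x) = Σ yᵢ × Lᵢ(x)
where Lᵢ(x) = Π_{j≠i} (x - xⱼ)/(xᵢ - xⱼ)

L_0(4.3) = (4.3 - 4)/(2 - 4) × (4.3 - 6)/(2 - 6) × (4.3 - 8)/(2 - 8) × (4.3 - 10)/(2 - 10) = -0.028010
L_1(4.3) = (4.3 - 2)/(4 - 2) × (4.3 - 6)/(4 - 6) × (4.3 - 8)/(4 - 8) × (4.3 - 10)/(4 - 10) = 0.858978
L_2(4.3) = (4.3 - 2)/(6 - 2) × (4.3 - 4)/(6 - 4) × (4.3 - 8)/(6 - 8) × (4.3 - 10)/(6 - 10) = 0.227377
L_3(4.3) = (4.3 - 2)/(8 - 2) × (4.3 - 4)/(8 - 4) × (4.3 - 6)/(8 - 6) × (4.3 - 10)/(8 - 10) = -0.069647
L_4(4.3) = (4.3 - 2)/(10 - 2) × (4.3 - 4)/(10 - 4) × (4.3 - 6)/(10 - 6) × (4.3 - 8)/(10 - 8) = 0.011302

P(4.3) = (-8)×L_0(4.3) + 7×L_1(4.3) + 17×L_2(4.3) + (-6)×L_3(4.3) + 17×L_4(4.3)
P(4.3) = 10.712351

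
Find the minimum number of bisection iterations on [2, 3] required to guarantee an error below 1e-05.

We need (b-a)/2^n ≤ 1e-05
(3 - 2)/2^n ≤ 1e-05
1/2^n ≤ 1e-05
2^n ≥ 100000
n ≥ log₂(100000) = 16.61
n ≥ 17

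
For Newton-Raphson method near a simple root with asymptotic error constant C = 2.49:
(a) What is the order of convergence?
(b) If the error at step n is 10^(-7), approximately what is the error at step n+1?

(a) Newton-Raphson has quadratic (order 2) convergence near simple roots.
    This means |e_{n+1}| ≈ C|e_n|².

(b) With |e_n| = 10^(-7) and C = 2.49:
    |e_{n+1}| ≈ 2.49 × (10^(-7))² = 2.49 × 10^(-14)

(a) 2 (quadratic); (b) |e_{n+1}| ≈ 2.490e-14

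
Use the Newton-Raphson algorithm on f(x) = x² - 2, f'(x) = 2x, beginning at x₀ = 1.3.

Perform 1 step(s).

f(x) = x² - 2
f'(x) = 2x
x₀ = 1.3

Newton-Raphson formula: x_{n+1} = x_n - f(x_n)/f'(x_n)

Iteration 1:
  f(1.300000) = -0.310000
  f'(1.300000) = 2.600000
  x_1 = 1.300000 - (-0.310000)/2.600000 = 1.419231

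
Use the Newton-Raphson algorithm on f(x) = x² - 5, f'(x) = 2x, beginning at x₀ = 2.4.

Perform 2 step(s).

f(x) = x² - 5
f'(x) = 2x
x₀ = 2.4

Newton-Raphson formula: x_{n+1} = x_n - f(x_n)/f'(x_n)

Iteration 1:
  f(2.400000) = 0.760000
  f'(2.400000) = 4.800000
  x_1 = 2.400000 - 0.760000/4.800000 = 2.241667
Iteration 2:
  f(2.241667) = 0.025069
  f'(2.241667) = 4.483333
  x_2 = 2.241667 - 0.025069/4.483333 = 2.236075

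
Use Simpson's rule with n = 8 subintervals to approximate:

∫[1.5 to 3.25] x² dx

f(x) = x²
a = 1.5, b = 3.25, n = 8
h = (b - a)/n = 0.218750

Simpson's rule: (h/3)[f(x₀) + 4f(x₁) + 2f(x₂) + ... + f(xₙ)]

x_0 = 1.5000, f(x_0) = 2.250000, coefficient = 1
x_1 = 1.7188, f(x_1) = 2.954102, coefficient = 4
x_2 = 1.9375, f(x_2) = 3.753906, coefficient = 2
x_3 = 2.1562, f(x_3) = 4.649414, coefficient = 4
x_4 = 2.3750, f(x_4) = 5.640625, coefficient = 2
x_5 = 2.5938, f(x_5) = 6.727539, coefficient = 4
x_6 = 2.8125, f(x_6) = 7.910156, coefficient = 2
x_7 = 3.0312, f(x_7) = 9.188477, coefficient = 4
x_8 = 3.2500, f(x_8) = 10.562500, coefficient = 1

I ≈ (0.218750/3) × 141.500000 = 10.317708
Exact value: 10.317708
Error: 0.000000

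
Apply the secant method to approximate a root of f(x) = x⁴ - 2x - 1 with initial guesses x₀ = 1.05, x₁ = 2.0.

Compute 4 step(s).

f(x) = x⁴ - 2x - 1
x₀ = 1.05, x₁ = 2.0

Secant formula: x_{n+1} = x_n - f(x_n)(x_n - x_{n-1})/(f(x_n) - f(x_{n-1}))

Iteration 1:
  f(1.050000) = -1.884494
  f(2.000000) = 11.000000
  x_2 = 2.000000 - 11.000000×(2.000000 - 1.050000)/(11.000000 - (-1.884494))
       = 1.188948
Iteration 2:
  f(2.000000) = 11.000000
  f(1.188948) = -1.379641
  x_3 = 1.188948 - (-1.379641)×(1.188948 - 2.000000)/(-1.379641 - 11.000000)
       = 1.279335
Iteration 3:
  f(1.188948) = -1.379641
  f(1.279335) = -0.879891
  x_4 = 1.279335 - (-0.879891)×(1.279335 - 1.188948)/(-0.879891 - (-1.379641))
       = 1.438476
Iteration 4:
  f(1.279335) = -0.879891
  f(1.438476) = 0.404694
  x_5 = 1.438476 - 0.404694×(1.438476 - 1.279335)/(0.404694 - (-0.879891))
       = 1.388341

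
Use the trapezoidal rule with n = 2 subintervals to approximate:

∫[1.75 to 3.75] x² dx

f(x) = x²
a = 1.75, b = 3.75, n = 2
h = (b - a)/n = 1.000000

Trapezoidal rule: (h/2)[f(x₀) + 2f(x₁) + 2f(x₂) + ... + f(xₙ)]

x_0 = 1.7500, f(x_0) = 3.062500, coefficient = 1
x_1 = 2.7500, f(x_1) = 7.562500, coefficient = 2
x_2 = 3.7500, f(x_2) = 14.062500, coefficient = 1

I ≈ (1.000000/2) × 32.250000 = 16.125000
Exact value: 15.791667
Error: 0.333333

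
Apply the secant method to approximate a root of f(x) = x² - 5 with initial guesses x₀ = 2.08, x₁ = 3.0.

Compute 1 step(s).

f(x) = x² - 5
x₀ = 2.08, x₁ = 3.0

Secant formula: x_{n+1} = x_n - f(x_n)(x_n - x_{n-1})/(f(x_n) - f(x_{n-1}))

Iteration 1:
  f(2.080000) = -0.673600
  f(3.000000) = 4.000000
  x_2 = 3.000000 - 4.000000×(3.000000 - 2.080000)/(4.000000 - (-0.673600))
       = 2.212598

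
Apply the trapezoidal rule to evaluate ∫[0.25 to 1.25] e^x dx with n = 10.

f(x) = e^x
a = 0.25, b = 1.25, n = 10
h = (b - a)/n = 0.100000

Trapezoidal rule: (h/2)[f(x₀) + 2f(x₁) + 2f(x₂) + ... + f(xₙ)]

x_0 = 0.2500, f(x_0) = 1.284025, coefficient = 1
x_1 = 0.3500, f(x_1) = 1.419068, coefficient = 2
x_2 = 0.4500, f(x_2) = 1.568312, coefficient = 2
x_3 = 0.5500, f(x_3) = 1.733253, coefficient = 2
x_4 = 0.6500, f(x_4) = 1.915541, coefficient = 2
x_5 = 0.7500, f(x_5) = 2.117000, coefficient = 2
x_6 = 0.8500, f(x_6) = 2.339647, coefficient = 2
x_7 = 0.9500, f(x_7) = 2.585710, coefficient = 2
x_8 = 1.0500, f(x_8) = 2.857651, coefficient = 2
x_9 = 1.1500, f(x_9) = 3.158193, coefficient = 2
x_10 = 1.2500, f(x_10) = 3.490343, coefficient = 1

I ≈ (0.100000/2) × 44.163117 = 2.208156
Exact value: 2.206318
Error: 0.001838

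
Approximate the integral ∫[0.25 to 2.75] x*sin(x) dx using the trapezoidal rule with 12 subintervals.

f(x) = x*sin(x)
a = 0.25, b = 2.75, n = 12
h = (b - a)/n = 0.208333

Trapezoidal rule: (h/2)[f(x₀) + 2f(x₁) + 2f(x₂) + ... + f(xₙ)]

x_0 = 0.2500, f(x_0) = 0.061851, coefficient = 1
x_1 = 0.4583, f(x_1) = 0.202791, coefficient = 2
x_2 = 0.6667, f(x_2) = 0.412247, coefficient = 2
x_3 = 0.8750, f(x_3) = 0.671601, coefficient = 2
x_4 = 1.0833, f(x_4) = 0.957151, coefficient = 2
x_5 = 1.2917, f(x_5) = 1.241673, coefficient = 2
x_6 = 1.5000, f(x_6) = 1.496242, coefficient = 2
x_7 = 1.7083, f(x_7) = 1.692201, coefficient = 2
x_8 = 1.9167, f(x_8) = 1.803163, coefficient = 2
x_9 = 2.1250, f(x_9) = 1.806930, coefficient = 2
x_10 = 2.3333, f(x_10) = 1.687200, coefficient = 2
x_11 = 2.5417, f(x_11) = 1.434978, coefficient = 2
x_12 = 2.7500, f(x_12) = 1.049568, coefficient = 1

I ≈ (0.208333/2) × 27.923773 = 2.908726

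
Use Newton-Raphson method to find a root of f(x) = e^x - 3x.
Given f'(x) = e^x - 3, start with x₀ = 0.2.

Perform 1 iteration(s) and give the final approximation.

f(x) = e^x - 3x
f'(x) = e^x - 3
x₀ = 0.2

Newton-Raphson formula: x_{n+1} = x_n - f(x_n)/f'(x_n)

Iteration 1:
  f(0.200000) = 0.621403
  f'(0.200000) = -1.778597
  x_1 = 0.200000 - 0.621403/(-1.778597) = 0.549378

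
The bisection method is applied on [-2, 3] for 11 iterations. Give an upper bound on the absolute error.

Bisection error bound: |error| ≤ (b-a)/2^n
|error| ≤ (3 - (-2))/2^11 = 5/2^11
|error| ≤ 0.0024414062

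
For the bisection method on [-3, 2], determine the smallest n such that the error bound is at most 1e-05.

We need (b-a)/2^n ≤ 1e-05
(2 - (-3))/2^n ≤ 1e-05
5/2^n ≤ 1e-05
2^n ≥ 500000
n ≥ log₂(500000) = 18.93
n ≥ 19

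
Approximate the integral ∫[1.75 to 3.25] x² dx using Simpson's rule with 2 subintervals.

f(x) = x²
a = 1.75, b = 3.25, n = 2
h = (b - a)/n = 0.750000

Simpson's rule: (h/3)[f(x₀) + 4f(x₁) + 2f(x₂) + ... + f(xₙ)]

x_0 = 1.7500, f(x_0) = 3.062500, coefficient = 1
x_1 = 2.5000, f(x_1) = 6.250000, coefficient = 4
x_2 = 3.2500, f(x_2) = 10.562500, coefficient = 1

I ≈ (0.750000/3) × 38.625000 = 9.656250
Exact value: 9.656250
Error: 0.000000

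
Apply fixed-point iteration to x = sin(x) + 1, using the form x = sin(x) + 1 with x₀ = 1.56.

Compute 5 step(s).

Equation: x = sin(x) + 1
Fixed-point form: x = sin(x) + 1
x₀ = 1.56

x_1 = g(1.560000) = 1.999942
x_2 = g(1.999942) = 1.909322
x_3 = g(1.909322) = 1.943245
x_4 = g(1.943245) = 1.931439
x_5 = g(1.931439) = 1.935670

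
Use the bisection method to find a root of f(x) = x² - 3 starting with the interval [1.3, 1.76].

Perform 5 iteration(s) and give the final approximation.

f(x) = x² - 3
Initial interval: [1.3, 1.76]

Iteration 1:
  c_1 = (1.300000 + 1.760000)/2 = 1.530000
  f(c_1) = f(1.530000) = -0.659100
  f(a) × f(c) ≥ 0, new interval: [1.530000, 1.760000]
Iteration 2:
  c_2 = (1.530000 + 1.760000)/2 = 1.645000
  f(c_2) = f(1.645000) = -0.293975
  f(a) × f(c) ≥ 0, new interval: [1.645000, 1.760000]
Iteration 3:
  c_3 = (1.645000 + 1.760000)/2 = 1.702500
  f(c_3) = f(1.702500) = -0.101494
  f(a) × f(c) ≥ 0, new interval: [1.702500, 1.760000]
Iteration 4:
  c_4 = (1.702500 + 1.760000)/2 = 1.731250
  f(c_4) = f(1.731250) = -0.002773
  f(a) × f(c) ≥ 0, new interval: [1.731250, 1.760000]
Iteration 5:
  c_5 = (1.731250 + 1.760000)/2 = 1.745625
  f(c_5) = f(1.745625) = 0.047207
  f(a) × f(c) < 0, new interval: [1.731250, 1.745625]

After 5 iteration(s), the approximation is c_5 = 1.745625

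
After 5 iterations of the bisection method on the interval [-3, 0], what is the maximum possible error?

Bisection error bound: |error| ≤ (b-a)/2^n
|error| ≤ (0 - (-3))/2^5 = 3/2^5
|error| ≤ 0.0937500000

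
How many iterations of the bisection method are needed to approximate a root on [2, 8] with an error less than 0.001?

We need (b-a)/2^n ≤ 0.001
(8 - 2)/2^n ≤ 0.001
6/2^n ≤ 0.001
2^n ≥ 6000
n ≥ log₂(6000) = 12.55
n ≥ 13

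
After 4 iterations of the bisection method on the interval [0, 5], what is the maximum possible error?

Bisection error bound: |error| ≤ (b-a)/2^n
|error| ≤ (5 - 0)/2^4 = 5/2^4
|error| ≤ 0.3125000000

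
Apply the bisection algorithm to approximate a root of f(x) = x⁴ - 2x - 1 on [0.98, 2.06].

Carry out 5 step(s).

f(x) = x⁴ - 2x - 1
Initial interval: [0.98, 2.06]

Iteration 1:
  c_1 = (0.980000 + 2.060000)/2 = 1.520000
  f(c_1) = f(1.520000) = 1.297948
  f(a) × f(c) < 0, new interval: [0.980000, 1.520000]
Iteration 2:
  c_2 = (0.980000 + 1.520000)/2 = 1.250000
  f(c_2) = f(1.250000) = -1.058594
  f(a) × f(c) ≥ 0, new interval: [1.250000, 1.520000]
Iteration 3:
  c_3 = (1.250000 + 1.520000)/2 = 1.385000
  f(c_3) = f(1.385000) = -0.090413
  f(a) × f(c) ≥ 0, new interval: [1.385000, 1.520000]
Iteration 4:
  c_4 = (1.385000 + 1.520000)/2 = 1.452500
  f(c_4) = f(1.452500) = 0.546071
  f(a) × f(c) < 0, new interval: [1.385000, 1.452500]
Iteration 5:
  c_5 = (1.385000 + 1.452500)/2 = 1.418750
  f(c_5) = f(1.418750) = 0.214071
  f(a) × f(c) < 0, new interval: [1.385000, 1.418750]

After 5 iteration(s), the approximation is c_5 = 1.418750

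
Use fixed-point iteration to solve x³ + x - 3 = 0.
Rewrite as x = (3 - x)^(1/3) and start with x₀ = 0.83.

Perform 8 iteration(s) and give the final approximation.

Equation: x³ + x - 3 = 0
Fixed-point form: x = (3 - x)^(1/3)
x₀ = 0.83

x_1 = g(0.830000) = 1.294653
x_2 = g(1.294653) = 1.194733
x_3 = g(1.194733) = 1.217626
x_4 = g(1.217626) = 1.212457
x_5 = g(1.212457) = 1.213628
x_6 = g(1.213628) = 1.213363
x_7 = g(1.213363) = 1.213423
x_8 = g(1.213423) = 1.213409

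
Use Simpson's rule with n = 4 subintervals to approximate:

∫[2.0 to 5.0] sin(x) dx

f(x) = sin(x)
a = 2.0, b = 5.0, n = 4
h = (b - a)/n = 0.750000

Simpson's rule: (h/3)[f(x₀) + 4f(x₁) + 2f(x₂) + ... + f(xₙ)]

x_0 = 2.0000, f(x_0) = 0.909297, coefficient = 1
x_1 = 2.7500, f(x_1) = 0.381661, coefficient = 4
x_2 = 3.5000, f(x_2) = -0.350783, coefficient = 2
x_3 = 4.2500, f(x_3) = -0.894989, coefficient = 4
x_4 = 5.0000, f(x_4) = -0.958924, coefficient = 1

I ≈ (0.750000/3) × -2.804507 = -0.701127
Exact value: -0.699809
Error: 0.001318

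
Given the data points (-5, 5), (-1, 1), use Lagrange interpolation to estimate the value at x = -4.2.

Lagrange interpolation formula:
P(x) = Σ yᵢ × Lᵢ(x)
where Lᵢ(x) = Π_{j≠i} (x - xⱼ)/(xᵢ - xⱼ)

L_0(-4.2) = (-4.2 - (-1))/(-5 - (-1)) = 0.800000
L_1(-4.2) = (-4.2 - (-5))/(-1 - (-5)) = 0.200000

P(-4.2) = 5×L_0(-4.2) + 1×L_1(-4.2)
P(-4.2) = 4.200000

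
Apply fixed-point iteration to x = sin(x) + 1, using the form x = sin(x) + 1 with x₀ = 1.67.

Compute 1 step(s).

Equation: x = sin(x) + 1
Fixed-point form: x = sin(x) + 1
x₀ = 1.67

x_1 = g(1.670000) = 1.995083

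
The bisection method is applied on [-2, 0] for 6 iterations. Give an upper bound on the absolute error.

Bisection error bound: |error| ≤ (b-a)/2^n
|error| ≤ (0 - (-2))/2^6 = 2/2^6
|error| ≤ 0.0312500000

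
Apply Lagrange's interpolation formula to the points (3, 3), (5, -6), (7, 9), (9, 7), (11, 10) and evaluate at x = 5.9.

Lagrange interpolation formula:
P(x) = Σ yᵢ × Lᵢ(x)
where Lᵢ(x) = Π_{j≠i} (x - xⱼ)/(xᵢ - xⱼ)

L_0(5.9) = (5.9 - 5)/(3 - 5) × (5.9 - 7)/(3 - 7) × (5.9 - 9)/(3 - 9) × (5.9 - 11)/(3 - 11) = -0.040760
L_1(5.9) = (5.9 - 3)/(5 - 3) × (5.9 - 7)/(5 - 7) × (5.9 - 9)/(5 - 9) × (5.9 - 11)/(5 - 11) = 0.525353
L_2(5.9) = (5.9 - 3)/(7 - 3) × (5.9 - 5)/(7 - 5) × (5.9 - 9)/(7 - 9) × (5.9 - 11)/(7 - 11) = 0.644752
L_3(5.9) = (5.9 - 3)/(9 - 3) × (5.9 - 5)/(9 - 5) × (5.9 - 7)/(9 - 7) × (5.9 - 11)/(9 - 11) = -0.152522
L_4(5.9) = (5.9 - 3)/(11 - 3) × (5.9 - 5)/(11 - 5) × (5.9 - 7)/(11 - 7) × (5.9 - 9)/(11 - 9) = 0.023177

P(5.9) = 3×L_0(5.9) + (-6)×L_1(5.9) + 9×L_2(5.9) + 7×L_3(5.9) + 10×L_4(5.9)
P(5.9) = 1.692485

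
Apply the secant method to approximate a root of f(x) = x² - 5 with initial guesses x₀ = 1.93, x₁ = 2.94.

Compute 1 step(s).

f(x) = x² - 5
x₀ = 1.93, x₁ = 2.94

Secant formula: x_{n+1} = x_n - f(x_n)(x_n - x_{n-1})/(f(x_n) - f(x_{n-1}))

Iteration 1:
  f(1.930000) = -1.275100
  f(2.940000) = 3.643600
  x_2 = 2.940000 - 3.643600×(2.940000 - 1.930000)/(3.643600 - (-1.275100))
       = 2.191828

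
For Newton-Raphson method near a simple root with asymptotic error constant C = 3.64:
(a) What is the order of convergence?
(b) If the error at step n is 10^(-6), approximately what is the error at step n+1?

(a) Newton-Raphson has quadratic (order 2) convergence near simple roots.
    This means |e_{n+1}| ≈ C|e_n|².

(b) With |e_n| = 10^(-6) and C = 3.64:
    |e_{n+1}| ≈ 3.64 × (10^(-6))² = 3.64 × 10^(-12)

(a) 2 (quadratic); (b) |e_{n+1}| ≈ 3.640e-12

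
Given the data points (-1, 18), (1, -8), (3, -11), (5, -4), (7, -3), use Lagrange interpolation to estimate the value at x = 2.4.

Lagrange interpolation formula:
P(x) = Σ yᵢ × Lᵢ(x)
where Lᵢ(x) = Π_{j≠i} (x - xⱼ)/(xᵢ - xⱼ)

L_0(2.4) = (2.4 - 1)/(-1 - 1) × (2.4 - 3)/(-1 - 3) × (2.4 - 5)/(-1 - 5) × (2.4 - 7)/(-1 - 7) = -0.026163
L_1(2.4) = (2.4 - (-1))/(1 - (-1)) × (2.4 - 3)/(1 - 3) × (2.4 - 5)/(1 - 5) × (2.4 - 7)/(1 - 7) = 0.254150
L_2(2.4) = (2.4 - (-1))/(3 - (-1)) × (2.4 - 1)/(3 - 1) × (2.4 - 5)/(3 - 5) × (2.4 - 7)/(3 - 7) = 0.889525
L_3(2.4) = (2.4 - (-1))/(5 - (-1)) × (2.4 - 1)/(5 - 1) × (2.4 - 3)/(5 - 3) × (2.4 - 7)/(5 - 7) = -0.136850
L_4(2.4) = (2.4 - (-1))/(7 - (-1)) × (2.4 - 1)/(7 - 1) × (2.4 - 3)/(7 - 3) × (2.4 - 5)/(7 - 5) = 0.019338

P(2.4) = 18×L_0(2.4) + (-8)×L_1(2.4) + (-11)×L_2(2.4) + (-4)×L_3(2.4) + (-3)×L_4(2.4)
P(2.4) = -11.799513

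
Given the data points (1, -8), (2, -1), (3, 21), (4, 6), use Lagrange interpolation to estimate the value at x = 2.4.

Lagrange interpolation formula:
P(x) = Σ yᵢ × Lᵢ(x)
where Lᵢ(x) = Π_{j≠i} (x - xⱼ)/(xᵢ - xⱼ)

L_0(2.4) = (2.4 - 2)/(1 - 2) × (2.4 - 3)/(1 - 3) × (2.4 - 4)/(1 - 4) = -0.064000
L_1(2.4) = (2.4 - 1)/(2 - 1) × (2.4 - 3)/(2 - 3) × (2.4 - 4)/(2 - 4) = 0.672000
L_2(2.4) = (2.4 - 1)/(3 - 1) × (2.4 - 2)/(3 - 2) × (2.4 - 4)/(3 - 4) = 0.448000
L_3(2.4) = (2.4 - 1)/(4 - 1) × (2.4 - 2)/(4 - 2) × (2.4 - 3)/(4 - 3) = -0.056000

P(2.4) = (-8)×L_0(2.4) + (-1)×L_1(2.4) + 21×L_2(2.4) + 6×L_3(2.4)
P(2.4) = 8.912000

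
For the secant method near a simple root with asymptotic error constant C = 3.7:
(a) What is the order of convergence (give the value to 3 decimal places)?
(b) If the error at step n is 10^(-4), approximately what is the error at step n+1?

(a) Secant method has superlinear convergence with order φ = (1+√5)/2 ≈ 1.618.
    This means |e_{n+1}| ≈ C|e_n|^1.618.

(b) With |e_n| = 10^(-4) and C = 3.7:
    |e_{n+1}| ≈ 3.7 × (10^(-4))^1.618 = 3.7 × 10^(-6.47)

(a) ≈ 1.618 (golden ratio); (b) |e_{n+1}| ≈ 1.248e-06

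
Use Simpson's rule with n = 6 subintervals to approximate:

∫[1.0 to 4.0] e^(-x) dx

f(x) = e^(-x)
a = 1.0, b = 4.0, n = 6
h = (b - a)/n = 0.500000

Simpson's rule: (h/3)[f(x₀) + 4f(x₁) + 2f(x₂) + ... + f(xₙ)]

x_0 = 1.0000, f(x_0) = 0.367879, coefficient = 1
x_1 = 1.5000, f(x_1) = 0.223130, coefficient = 4
x_2 = 2.0000, f(x_2) = 0.135335, coefficient = 2
x_3 = 2.5000, f(x_3) = 0.082085, coefficient = 4
x_4 = 3.0000, f(x_4) = 0.049787, coefficient = 2
x_5 = 3.5000, f(x_5) = 0.030197, coefficient = 4
x_6 = 4.0000, f(x_6) = 0.018316, coefficient = 1

I ≈ (0.500000/3) × 2.098090 = 0.349682
Exact value: 0.349564
Error: 0.000118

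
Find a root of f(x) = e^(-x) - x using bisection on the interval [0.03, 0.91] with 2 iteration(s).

f(x) = e^(-x) - x
Initial interval: [0.03, 0.91]

Iteration 1:
  c_1 = (0.030000 + 0.910000)/2 = 0.470000
  f(c_1) = f(0.470000) = 0.155002
  f(a) × f(c) ≥ 0, new interval: [0.470000, 0.910000]
Iteration 2:
  c_2 = (0.470000 + 0.910000)/2 = 0.690000
  f(c_2) = f(0.690000) = -0.188424
  f(a) × f(c) < 0, new interval: [0.470000, 0.690000]

After 2 iteration(s), the approximation is c_2 = 0.690000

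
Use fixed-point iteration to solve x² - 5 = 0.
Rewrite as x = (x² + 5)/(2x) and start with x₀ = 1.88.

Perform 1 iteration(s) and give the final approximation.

Equation: x² - 5 = 0
Fixed-point form: x = (x² + 5)/(2x)
x₀ = 1.88

x_1 = g(1.880000) = 2.269787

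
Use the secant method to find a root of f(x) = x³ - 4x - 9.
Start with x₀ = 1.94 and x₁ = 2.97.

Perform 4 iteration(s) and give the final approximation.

f(x) = x³ - 4x - 9
x₀ = 1.94, x₁ = 2.97

Secant formula: x_{n+1} = x_n - f(x_n)(x_n - x_{n-1})/(f(x_n) - f(x_{n-1}))

Iteration 1:
  f(1.940000) = -9.458616
  f(2.970000) = 5.318073
  x_2 = 2.970000 - 5.318073×(2.970000 - 1.940000)/(5.318073 - (-9.458616))
       = 2.599307
Iteration 2:
  f(2.970000) = 5.318073
  f(2.599307) = -1.835278
  x_3 = 2.599307 - (-1.835278)×(2.599307 - 2.970000)/(-1.835278 - 5.318073)
       = 2.694413
Iteration 3:
  f(2.599307) = -1.835278
  f(2.694413) = -0.216592
  x_4 = 2.694413 - (-0.216592)×(2.694413 - 2.599307)/(-0.216592 - (-1.835278))
       = 2.707139
Iteration 4:
  f(2.694413) = -0.216592
  f(2.707139) = 0.010979
  x_5 = 2.707139 - 0.010979×(2.707139 - 2.694413)/(0.010979 - (-0.216592))
       = 2.706525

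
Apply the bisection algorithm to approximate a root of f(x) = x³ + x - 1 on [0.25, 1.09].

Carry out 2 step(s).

f(x) = x³ + x - 1
Initial interval: [0.25, 1.09]

Iteration 1:
  c_1 = (0.250000 + 1.090000)/2 = 0.670000
  f(c_1) = f(0.670000) = -0.029237
  f(a) × f(c) ≥ 0, new interval: [0.670000, 1.090000]
Iteration 2:
  c_2 = (0.670000 + 1.090000)/2 = 0.880000
  f(c_2) = f(0.880000) = 0.561472
  f(a) × f(c) < 0, new interval: [0.670000, 0.880000]

After 2 iteration(s), the approximation is c_2 = 0.880000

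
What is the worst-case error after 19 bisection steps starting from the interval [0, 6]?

Bisection error bound: |error| ≤ (b-a)/2^n
|error| ≤ (6 - 0)/2^19 = 6/2^19
|error| ≤ 0.0000114441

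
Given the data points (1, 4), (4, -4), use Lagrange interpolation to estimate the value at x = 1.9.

Lagrange interpolation formula:
P(x) = Σ yᵢ × Lᵢ(x)
where Lᵢ(x) = Π_{j≠i} (x - xⱼ)/(xᵢ - xⱼ)

L_0(1.9) = (1.9 - 4)/(1 - 4) = 0.700000
L_1(1.9) = (1.9 - 1)/(4 - 1) = 0.300000

P(1.9) = 4×L_0(1.9) + (-4)×L_1(1.9)
P(1.9) = 1.600000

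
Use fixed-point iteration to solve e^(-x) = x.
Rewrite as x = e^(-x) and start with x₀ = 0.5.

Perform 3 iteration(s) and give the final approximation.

Equation: e^(-x) = x
Fixed-point form: x = e^(-x)
x₀ = 0.5

x_1 = g(0.500000) = 0.606531
x_2 = g(0.606531) = 0.545239
x_3 = g(0.545239) = 0.579703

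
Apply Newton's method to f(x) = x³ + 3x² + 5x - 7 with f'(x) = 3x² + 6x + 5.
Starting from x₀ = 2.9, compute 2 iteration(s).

f(x) = x³ + 3x² + 5x - 7
f'(x) = 3x² + 6x + 5
x₀ = 2.9

Newton-Raphson formula: x_{n+1} = x_n - f(x_n)/f'(x_n)

Iteration 1:
  f(2.900000) = 57.119000
  f'(2.900000) = 47.630000
  x_1 = 2.900000 - 57.119000/47.630000 = 1.700777
Iteration 2:
  f(1.700777) = 15.101548
  f'(1.700777) = 23.882586
  x_2 = 1.700777 - 15.101548/23.882586 = 1.068452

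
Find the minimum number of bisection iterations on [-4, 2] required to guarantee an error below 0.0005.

We need (b-a)/2^n ≤ 0.0005
(2 - (-4))/2^n ≤ 0.0005
6/2^n ≤ 0.0005
2^n ≥ 12000
n ≥ log₂(12000) = 13.55
n ≥ 14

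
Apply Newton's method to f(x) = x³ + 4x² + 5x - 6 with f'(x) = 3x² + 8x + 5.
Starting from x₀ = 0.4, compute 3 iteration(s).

f(x) = x³ + 4x² + 5x - 6
f'(x) = 3x² + 8x + 5
x₀ = 0.4

Newton-Raphson formula: x_{n+1} = x_n - f(x_n)/f'(x_n)

Iteration 1:
  f(0.400000) = -3.296000
  f'(0.400000) = 8.680000
  x_1 = 0.400000 - (-3.296000)/8.680000 = 0.779724
Iteration 2:
  f(0.779724) = 0.804540
  f'(0.779724) = 13.061694
  x_2 = 0.779724 - 0.804540/13.061694 = 0.718128
Iteration 3:
  f(0.718128) = 0.023817
  f'(0.718128) = 12.292149
  x_3 = 0.718128 - 0.023817/12.292149 = 0.716191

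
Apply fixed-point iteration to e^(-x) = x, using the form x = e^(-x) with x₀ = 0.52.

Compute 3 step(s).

Equation: e^(-x) = x
Fixed-point form: x = e^(-x)
x₀ = 0.52

x_1 = g(0.520000) = 0.594521
x_2 = g(0.594521) = 0.551827
x_3 = g(0.551827) = 0.575897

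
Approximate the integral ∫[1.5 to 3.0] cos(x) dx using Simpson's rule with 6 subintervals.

f(x) = cos(x)
a = 1.5, b = 3.0, n = 6
h = (b - a)/n = 0.250000

Simpson's rule: (h/3)[f(x₀) + 4f(x₁) + 2f(x₂) + ... + f(xₙ)]

x_0 = 1.5000, f(x_0) = 0.070737, coefficient = 1
x_1 = 1.7500, f(x_1) = -0.178246, coefficient = 4
x_2 = 2.0000, f(x_2) = -0.416147, coefficient = 2
x_3 = 2.2500, f(x_3) = -0.628174, coefficient = 4
x_4 = 2.5000, f(x_4) = -0.801144, coefficient = 2
x_5 = 2.7500, f(x_5) = -0.924302, coefficient = 4
x_6 = 3.0000, f(x_6) = -0.989992, coefficient = 1

I ≈ (0.250000/3) × -10.276724 = -0.856394
Exact value: -0.856375
Error: 0.000019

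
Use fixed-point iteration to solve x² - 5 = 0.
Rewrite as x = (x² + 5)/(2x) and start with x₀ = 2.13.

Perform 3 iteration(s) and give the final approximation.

Equation: x² - 5 = 0
Fixed-point form: x = (x² + 5)/(2x)
x₀ = 2.13

x_1 = g(2.130000) = 2.238709
x_2 = g(2.238709) = 2.236070
x_3 = g(2.236070) = 2.236068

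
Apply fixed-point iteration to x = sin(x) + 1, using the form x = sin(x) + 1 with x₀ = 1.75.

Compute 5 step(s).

Equation: x = sin(x) + 1
Fixed-point form: x = sin(x) + 1
x₀ = 1.75

x_1 = g(1.750000) = 1.983986
x_2 = g(1.983986) = 1.915845
x_3 = g(1.915845) = 1.941059
x_4 = g(1.941059) = 1.932232
x_5 = g(1.932232) = 1.935390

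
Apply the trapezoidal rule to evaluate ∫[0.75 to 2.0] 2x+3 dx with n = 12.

f(x) = 2x+3
a = 0.75, b = 2.0, n = 12
h = (b - a)/n = 0.104167

Trapezoidal rule: (h/2)[f(x₀) + 2f(x₁) + 2f(x₂) + ... + f(xₙ)]

x_0 = 0.7500, f(x_0) = 4.500000, coefficient = 1
x_1 = 0.8542, f(x_1) = 4.708333, coefficient = 2
x_2 = 0.9583, f(x_2) = 4.916667, coefficient = 2
x_3 = 1.0625, f(x_3) = 5.125000, coefficient = 2
x_4 = 1.1667, f(x_4) = 5.333333, coefficient = 2
x_5 = 1.2708, f(x_5) = 5.541667, coefficient = 2
x_6 = 1.3750, f(x_6) = 5.750000, coefficient = 2
x_7 = 1.4792, f(x_7) = 5.958333, coefficient = 2
x_8 = 1.5833, f(x_8) = 6.166667, coefficient = 2
x_9 = 1.6875, f(x_9) = 6.375000, coefficient = 2
x_10 = 1.7917, f(x_10) = 6.583333, coefficient = 2
x_11 = 1.8958, f(x_11) = 6.791667, coefficient = 2
x_12 = 2.0000, f(x_12) = 7.000000, coefficient = 1

I ≈ (0.104167/2) × 138.000000 = 7.187500
Exact value: 7.187500
Error: 0.000000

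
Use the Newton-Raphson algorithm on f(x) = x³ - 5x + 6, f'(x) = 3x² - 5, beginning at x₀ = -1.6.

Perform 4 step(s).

f(x) = x³ - 5x + 6
f'(x) = 3x² - 5
x₀ = -1.6

Newton-Raphson formula: x_{n+1} = x_n - f(x_n)/f'(x_n)

Iteration 1:
  f(-1.600000) = 9.904000
  f'(-1.600000) = 2.680000
  x_1 = -1.600000 - 9.904000/2.680000 = -5.295522
Iteration 2:
  f(-5.295522) = -116.022378
  f'(-5.295522) = 79.127672
  x_2 = -5.295522 - (-116.022378)/79.127672 = -3.829254
Iteration 3:
  f(-3.829254) = -31.002807
  f'(-3.829254) = 38.989566
  x_3 = -3.829254 - (-31.002807)/38.989566 = -3.034098
Iteration 4:
  f(-3.034098) = -6.760656
  f'(-3.034098) = 22.617249
  x_4 = -3.034098 - (-6.760656)/22.617249 = -2.735182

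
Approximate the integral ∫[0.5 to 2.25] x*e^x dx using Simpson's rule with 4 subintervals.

f(x) = x*e^x
a = 0.5, b = 2.25, n = 4
h = (b - a)/n = 0.437500

Simpson's rule: (h/3)[f(x₀) + 4f(x₁) + 2f(x₂) + ... + f(xₙ)]

x_0 = 0.5000, f(x_0) = 0.824361, coefficient = 1
x_1 = 0.9375, f(x_1) = 2.393990, coefficient = 4
x_2 = 1.3750, f(x_2) = 5.438230, coefficient = 2
x_3 = 1.8125, f(x_3) = 11.102909, coefficient = 4
x_4 = 2.2500, f(x_4) = 21.347406, coefficient = 1

I ≈ (0.437500/3) × 87.035822 = 12.692724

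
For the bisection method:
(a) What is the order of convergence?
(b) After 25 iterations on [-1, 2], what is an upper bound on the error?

(a) Bisection has linear (order 1) convergence; the error is halved each step.

(b) Error bound = (b-a)/2^n = (2 - (-1))/2^{25}
    = 3/2^{25}

(a) 1 (linear); (b) error ≤ 8.94e-08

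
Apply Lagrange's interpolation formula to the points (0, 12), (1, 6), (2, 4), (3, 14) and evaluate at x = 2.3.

Lagrange interpolation formula:
P(x) = Σ yᵢ × Lᵢ(x)
where Lᵢ(x) = Π_{j≠i} (x - xⱼ)/(xᵢ - xⱼ)

L_0(2.3) = (2.3 - 1)/(0 - 1) × (2.3 - 2)/(0 - 2) × (2.3 - 3)/(0 - 3) = 0.045500
L_1(2.3) = (2.3 - 0)/(1 - 0) × (2.3 - 2)/(1 - 2) × (2.3 - 3)/(1 - 3) = -0.241500
L_2(2.3) = (2.3 - 0)/(2 - 0) × (2.3 - 1)/(2 - 1) × (2.3 - 3)/(2 - 3) = 1.046500
L_3(2.3) = (2.3 - 0)/(3 - 0) × (2.3 - 1)/(3 - 1) × (2.3 - 2)/(3 - 2) = 0.149500

P(2.3) = 12×L_0(2.3) + 6×L_1(2.3) + 4×L_2(2.3) + 14×L_3(2.3)
P(2.3) = 5.376000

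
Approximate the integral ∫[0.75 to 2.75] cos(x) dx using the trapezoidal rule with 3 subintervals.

f(x) = cos(x)
a = 0.75, b = 2.75, n = 3
h = (b - a)/n = 0.666667

Trapezoidal rule: (h/2)[f(x₀) + 2f(x₁) + 2f(x₂) + ... + f(xₙ)]

x_0 = 0.7500, f(x_0) = 0.731689, coefficient = 1
x_1 = 1.4167, f(x_1) = 0.153520, coefficient = 2
x_2 = 2.0833, f(x_2) = -0.490390, coefficient = 2
x_3 = 2.7500, f(x_3) = -0.924302, coefficient = 1

I ≈ (0.666667/2) × -0.866353 = -0.288784
Exact value: -0.299978
Error: 0.011193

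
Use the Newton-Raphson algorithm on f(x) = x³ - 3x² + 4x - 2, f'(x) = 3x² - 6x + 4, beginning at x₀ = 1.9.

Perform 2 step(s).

f(x) = x³ - 3x² + 4x - 2
f'(x) = 3x² - 6x + 4
x₀ = 1.9

Newton-Raphson formula: x_{n+1} = x_n - f(x_n)/f'(x_n)

Iteration 1:
  f(1.900000) = 1.629000
  f'(1.900000) = 3.430000
  x_1 = 1.900000 - 1.629000/3.430000 = 1.425073
Iteration 2:
  f(1.425073) = 0.501878
  f'(1.425073) = 1.542061
  x_2 = 1.425073 - 0.501878/1.542061 = 1.099614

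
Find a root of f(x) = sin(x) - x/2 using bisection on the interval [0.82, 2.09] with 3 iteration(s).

f(x) = sin(x) - x/2
Initial interval: [0.82, 2.09]

Iteration 1:
  c_1 = (0.820000 + 2.090000)/2 = 1.455000
  f(c_1) = f(1.455000) = 0.265803
  f(a) × f(c) ≥ 0, new interval: [1.455000, 2.090000]
Iteration 2:
  c_2 = (1.455000 + 2.090000)/2 = 1.772500
  f(c_2) = f(1.772500) = 0.093477
  f(a) × f(c) ≥ 0, new interval: [1.772500, 2.090000]
Iteration 3:
  c_3 = (1.772500 + 2.090000)/2 = 1.931250
  f(c_3) = f(1.931250) = -0.029888
  f(a) × f(c) < 0, new interval: [1.772500, 1.931250]

After 3 iteration(s), the approximation is c_3 = 1.931250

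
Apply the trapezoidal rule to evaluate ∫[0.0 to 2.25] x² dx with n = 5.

f(x) = x²
a = 0.0, b = 2.25, n = 5
h = (b - a)/n = 0.450000

Trapezoidal rule: (h/2)[f(x₀) + 2f(x₁) + 2f(x₂) + ... + f(xₙ)]

x_0 = 0.0000, f(x_0) = 0.000000, coefficient = 1
x_1 = 0.4500, f(x_1) = 0.202500, coefficient = 2
x_2 = 0.9000, f(x_2) = 0.810000, coefficient = 2
x_3 = 1.3500, f(x_3) = 1.822500, coefficient = 2
x_4 = 1.8000, f(x_4) = 3.240000, coefficient = 2
x_5 = 2.2500, f(x_5) = 5.062500, coefficient = 1

I ≈ (0.450000/2) × 17.212500 = 3.872813
Exact value: 3.796875
Error: 0.075938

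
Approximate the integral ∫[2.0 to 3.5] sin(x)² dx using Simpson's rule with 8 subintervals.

f(x) = sin(x)²
a = 2.0, b = 3.5, n = 8
h = (b - a)/n = 0.187500

Simpson's rule: (h/3)[f(x₀) + 4f(x₁) + 2f(x₂) + ... + f(xₙ)]

x_0 = 2.0000, f(x_0) = 0.826822, coefficient = 1
x_1 = 2.1875, f(x_1) = 0.665512, coefficient = 4
x_2 = 2.3750, f(x_2) = 0.481199, coefficient = 2
x_3 = 2.5625, f(x_3) = 0.299499, coefficient = 4
x_4 = 2.7500, f(x_4) = 0.145665, coefficient = 2
x_5 = 2.9375, f(x_5) = 0.041079, coefficient = 4
x_6 = 3.1250, f(x_6) = 0.000275, coefficient = 2
x_7 = 3.3125, f(x_7) = 0.028926, coefficient = 4
x_8 = 3.5000, f(x_8) = 0.123049, coefficient = 1

I ≈ (0.187500/3) × 6.344212 = 0.396513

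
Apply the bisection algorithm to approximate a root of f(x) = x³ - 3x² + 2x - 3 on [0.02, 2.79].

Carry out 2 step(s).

f(x) = x³ - 3x² + 2x - 3
Initial interval: [0.02, 2.79]

Iteration 1:
  c_1 = (0.020000 + 2.790000)/2 = 1.405000
  f(c_1) = f(1.405000) = -3.338570
  f(a) × f(c) ≥ 0, new interval: [1.405000, 2.790000]
Iteration 2:
  c_2 = (1.405000 + 2.790000)/2 = 2.097500
  f(c_2) = f(2.097500) = -2.775554
  f(a) × f(c) ≥ 0, new interval: [2.097500, 2.790000]

After 2 iteration(s), the approximation is c_2 = 2.097500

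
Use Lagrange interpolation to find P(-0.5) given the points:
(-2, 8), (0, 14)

Lagrange interpolation formula:
P(x) = Σ yᵢ × Lᵢ(x)
where Lᵢ(x) = Π_{j≠i} (x - xⱼ)/(xᵢ - xⱼ)

L_0(-0.5) = (-0.5 - 0)/(-2 - 0) = 0.250000
L_1(-0.5) = (-0.5 - (-2))/(0 - (-2)) = 0.750000

P(-0.5) = 8×L_0(-0.5) + 14×L_1(-0.5)
P(-0.5) = 12.500000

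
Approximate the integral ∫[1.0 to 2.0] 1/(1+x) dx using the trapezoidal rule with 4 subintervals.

f(x) = 1/(1+x)
a = 1.0, b = 2.0, n = 4
h = (b - a)/n = 0.250000

Trapezoidal rule: (h/2)[f(x₀) + 2f(x₁) + 2f(x₂) + ... + f(xₙ)]

x_0 = 1.0000, f(x_0) = 0.500000, coefficient = 1
x_1 = 1.2500, f(x_1) = 0.444444, coefficient = 2
x_2 = 1.5000, f(x_2) = 0.400000, coefficient = 2
x_3 = 1.7500, f(x_3) = 0.363636, coefficient = 2
x_4 = 2.0000, f(x_4) = 0.333333, coefficient = 1

I ≈ (0.250000/2) × 3.249495 = 0.406187
Exact value: 0.405465
Error: 0.000722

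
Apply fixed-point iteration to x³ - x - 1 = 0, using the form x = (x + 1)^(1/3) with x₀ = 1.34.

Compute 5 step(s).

Equation: x³ - x - 1 = 0
Fixed-point form: x = (x + 1)^(1/3)
x₀ = 1.34

x_1 = g(1.340000) = 1.327614
x_2 = g(1.327614) = 1.325268
x_3 = g(1.325268) = 1.324822
x_4 = g(1.324822) = 1.324738
x_5 = g(1.324738) = 1.324722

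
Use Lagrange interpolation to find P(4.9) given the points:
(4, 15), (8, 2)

Lagrange interpolation formula:
P(x) = Σ yᵢ × Lᵢ(x)
where Lᵢ(x) = Π_{j≠i} (x - xⱼ)/(xᵢ - xⱼ)

L_0(4.9) = (4.9 - 8)/(4 - 8) = 0.775000
L_1(4.9) = (4.9 - 4)/(8 - 4) = 0.225000

P(4.9) = 15×L_0(4.9) + 2×L_1(4.9)
P(4.9) = 12.075000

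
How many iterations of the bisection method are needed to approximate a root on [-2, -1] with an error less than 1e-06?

We need (b-a)/2^n ≤ 1e-06
(-1 - (-2))/2^n ≤ 1e-06
1/2^n ≤ 1e-06
2^n ≥ 1000000
n ≥ log₂(1000000) = 19.93
n ≥ 20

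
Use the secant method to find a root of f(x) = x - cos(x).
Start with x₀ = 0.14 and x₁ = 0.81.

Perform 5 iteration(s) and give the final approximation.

f(x) = x - cos(x)
x₀ = 0.14, x₁ = 0.81

Secant formula: x_{n+1} = x_n - f(x_n)(x_n - x_{n-1})/(f(x_n) - f(x_{n-1}))

Iteration 1:
  f(0.140000) = -0.850216
  f(0.810000) = 0.120502
  x_2 = 0.810000 - 0.120502×(0.810000 - 0.140000)/(0.120502 - (-0.850216))
       = 0.726828
Iteration 2:
  f(0.810000) = 0.120502
  f(0.726828) = -0.020457
  x_3 = 0.726828 - (-0.020457)×(0.726828 - 0.810000)/(-0.020457 - 0.120502)
       = 0.738899
Iteration 3:
  f(0.726828) = -0.020457
  f(0.738899) = -0.000311
  x_4 = 0.738899 - (-0.000311)×(0.738899 - 0.726828)/(-0.000311 - (-0.020457))
       = 0.739086
Iteration 4:
  f(0.738899) = -0.000311
  f(0.739086) = 0.000001
  x_5 = 0.739086 - 0.000001×(0.739086 - 0.738899)/(0.000001 - (-0.000311))
       = 0.739085
Iteration 5:
  f(0.739086) = 0.000001
  f(0.739085) = 0.000000
  x_6 = 0.739085 - 0.000000×(0.739085 - 0.739086)/(0.000000 - 0.000001)
       = 0.739085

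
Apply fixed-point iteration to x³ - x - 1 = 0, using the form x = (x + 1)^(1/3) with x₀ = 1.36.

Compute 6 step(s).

Equation: x³ - x - 1 = 0
Fixed-point form: x = (x + 1)^(1/3)
x₀ = 1.36

x_1 = g(1.360000) = 1.331386
x_2 = g(1.331386) = 1.325983
x_3 = g(1.325983) = 1.324958
x_4 = g(1.324958) = 1.324764
x_5 = g(1.324764) = 1.324727
x_6 = g(1.324727) = 1.324720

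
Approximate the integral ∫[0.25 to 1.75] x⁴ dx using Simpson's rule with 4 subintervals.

f(x) = x⁴
a = 0.25, b = 1.75, n = 4
h = (b - a)/n = 0.375000

Simpson's rule: (h/3)[f(x₀) + 4f(x₁) + 2f(x₂) + ... + f(xₙ)]

x_0 = 0.2500, f(x_0) = 0.003906, coefficient = 1
x_1 = 0.6250, f(x_1) = 0.152588, coefficient = 4
x_2 = 1.0000, f(x_2) = 1.000000, coefficient = 2
x_3 = 1.3750, f(x_3) = 3.574463, coefficient = 4
x_4 = 1.7500, f(x_4) = 9.378906, coefficient = 1

I ≈ (0.375000/3) × 26.291016 = 3.286377
Exact value: 3.282422
Error: 0.003955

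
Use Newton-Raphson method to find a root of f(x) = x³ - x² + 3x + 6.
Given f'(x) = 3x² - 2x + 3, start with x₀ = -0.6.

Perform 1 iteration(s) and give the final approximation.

f(x) = x³ - x² + 3x + 6
f'(x) = 3x² - 2x + 3
x₀ = -0.6

Newton-Raphson formula: x_{n+1} = x_n - f(x_n)/f'(x_n)

Iteration 1:
  f(-0.600000) = 3.624000
  f'(-0.600000) = 5.280000
  x_1 = -0.600000 - 3.624000/5.280000 = -1.286364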